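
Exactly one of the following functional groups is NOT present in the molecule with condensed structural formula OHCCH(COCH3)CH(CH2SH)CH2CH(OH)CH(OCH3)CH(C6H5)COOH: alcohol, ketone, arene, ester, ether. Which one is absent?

ester

arene: present (CH(C6H5) — pendant –C6H5: benzene ring → arene).
ether: present (CH(OCH3) — pendant –OCH3: C–O–C with sp³ C, no adjacent C=O → ether).
alcohol: present (CH(OH) — –OH on an sp³ carbon → alcohol (secondary)).
ketone: present (CH(COCH3) — pendant –COCH3: carbonyl C bonded to two carbons → ketone).
ester: no segment matches this pattern.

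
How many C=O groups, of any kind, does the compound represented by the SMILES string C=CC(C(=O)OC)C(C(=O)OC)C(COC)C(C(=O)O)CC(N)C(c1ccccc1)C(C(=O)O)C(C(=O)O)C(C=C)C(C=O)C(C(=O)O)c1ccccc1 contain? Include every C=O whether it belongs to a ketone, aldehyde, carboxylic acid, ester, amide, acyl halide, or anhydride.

7

CH(COOCH3): ester, 1 C=O (running total 1).
CH(COOCH3): ester, 1 C=O (running total 2).
CH(COOH): carboxylic acid, 1 C=O (running total 3).
CH(COOH): carboxylic acid, 1 C=O (running total 4).
CH(COOH): carboxylic acid, 1 C=O (running total 5).
CH(CHO): aldehyde, 1 C=O (running total 6).
CH(COOH): carboxylic acid, 1 C=O (running total 7).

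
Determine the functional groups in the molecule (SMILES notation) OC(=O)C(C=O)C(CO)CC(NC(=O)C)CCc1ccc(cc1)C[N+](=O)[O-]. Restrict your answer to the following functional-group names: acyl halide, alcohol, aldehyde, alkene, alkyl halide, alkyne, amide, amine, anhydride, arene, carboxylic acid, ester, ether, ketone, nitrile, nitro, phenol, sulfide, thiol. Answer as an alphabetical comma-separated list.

alcohol, aldehyde, amide, arene, carboxylic acid, nitro

Reading the structure from left to right:
  HOOC: –COOH: carbonyl C bonded to –OH and C → carboxylic acid (the –OH is not a separate alcohol).
  CH(CHO): pendant –CHO: carbonyl C bonded to C and H → aldehyde.
  CH(CH2OH): pendant –CH2OH on an sp³ backbone C → alcohol.
  CH(NHCOCH3): pendant –NHC(=O)CH3: N bonded to a carbonyl → amide (not amine).
  C6H4: para-disubstituted benzene ring → arene.
  CH2NO2: –NO2 on carbon → nitro group.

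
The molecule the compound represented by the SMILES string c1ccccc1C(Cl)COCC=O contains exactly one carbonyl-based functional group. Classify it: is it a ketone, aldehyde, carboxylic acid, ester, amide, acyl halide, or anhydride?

The carbonyl is in the CHO segment: terminal –CHO: carbonyl C bonded to H and C → aldehyde.

aldehyde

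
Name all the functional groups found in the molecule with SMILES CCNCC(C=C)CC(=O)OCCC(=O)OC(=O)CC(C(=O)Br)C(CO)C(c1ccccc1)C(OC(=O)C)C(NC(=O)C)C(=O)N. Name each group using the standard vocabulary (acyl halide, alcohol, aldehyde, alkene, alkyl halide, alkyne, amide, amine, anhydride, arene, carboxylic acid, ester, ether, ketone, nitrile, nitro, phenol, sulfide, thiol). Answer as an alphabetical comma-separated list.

C–N–C with sp³ carbons and no adjacent C=O → amine (secondary).
pendant –CH=CH2: C=C double bond → alkene.
–C(=O)–O–C with C on the carbonyl side → ester.
two acyl groups sharing one oxygen, –C(=O)–O–C(=O)– → anhydride.
pendant –C(=O)X: carbonyl C bonded to C and halogen → acyl halide.
pendant –CH2OH on an sp³ backbone C → alcohol.
pendant –C6H5: benzene ring → arene.
pendant –OC(=O)CH3: an acyloxy group → ester.
pendant –NHC(=O)CH3: N bonded to a carbonyl → amide (not amine).
–C(=O)NH2: carbonyl C bonded to C and to N → amide (the N is not a separate amine).

acyl halide, alcohol, alkene, amide, amine, anhydride, arene, ester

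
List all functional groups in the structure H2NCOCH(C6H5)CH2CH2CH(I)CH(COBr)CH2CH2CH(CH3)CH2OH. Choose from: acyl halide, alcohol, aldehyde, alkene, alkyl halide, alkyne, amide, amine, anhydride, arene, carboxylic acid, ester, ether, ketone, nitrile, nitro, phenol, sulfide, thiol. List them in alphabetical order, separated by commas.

–C(=O)NH2: carbonyl C bonded to C and to N → amide (the N is not a separate amine).
pendant –C6H5: benzene ring → arene.
halogen on an sp³ carbon → alkyl halide.
pendant –C(=O)X: carbonyl C bonded to C and halogen → acyl halide.
–OH on an sp³ carbon → alcohol.

acyl halide, alcohol, alkyl halide, amide, arene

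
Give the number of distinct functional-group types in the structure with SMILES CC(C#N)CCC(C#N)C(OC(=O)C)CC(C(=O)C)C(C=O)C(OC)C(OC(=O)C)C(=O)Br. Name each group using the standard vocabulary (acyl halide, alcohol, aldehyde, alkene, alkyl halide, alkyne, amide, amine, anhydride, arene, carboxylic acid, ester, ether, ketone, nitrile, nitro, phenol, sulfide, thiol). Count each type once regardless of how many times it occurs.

6

pendant –C≡N: nitrile.
pendant –C≡N: nitrile.
pendant –OC(=O)CH3: an acyloxy group → ester.
pendant –COCH3: carbonyl C bonded to two carbons → ketone.
pendant –CHO: carbonyl C bonded to C and H → aldehyde.
pendant –OCH3: C–O–C with sp³ C, no adjacent C=O → ether.
pendant –OC(=O)CH3: an acyloxy group → ester.
–C(=O)Br: carbonyl C bonded to C and to a halogen → acyl halide (not alkyl halide).
Distinct types present: acyl halide, aldehyde, ester, ether, ketone, nitrile.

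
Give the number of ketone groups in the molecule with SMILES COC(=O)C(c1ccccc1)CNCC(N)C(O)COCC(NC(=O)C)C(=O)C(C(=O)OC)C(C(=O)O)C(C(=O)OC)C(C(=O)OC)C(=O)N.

CH3O–C(=O)–: carbonyl C bonded to C and to –OCH3 → ester (not ketone + ether).
pendant –C6H5: benzene ring → arene.
C–N–C with sp³ carbons and no adjacent C=O → amine (secondary).
–NH2 on an sp³ carbon with no adjacent C=O → amine.
–OH on an sp³ carbon → alcohol (secondary).
C–O–C with sp³ carbons on both sides and no adjacent C=O → ether.
pendant –NHC(=O)CH3: N bonded to a carbonyl → amide (not amine).
–C(=O)– with carbon on both sides → ketone.
pendant –COOCH3: carbonyl C bonded to C and –OCH3 → ester.
pendant –COOH: carbonyl C bonded to C and –OH → carboxylic acid.
pendant –COOCH3: carbonyl C bonded to C and –OCH3 → ester.
pendant –COOCH3: carbonyl C bonded to C and –OCH3 → ester.
–C(=O)NH2: carbonyl C bonded to C and to N → amide (the N is not a separate amine).
Ketone appears at: CO → 1.

1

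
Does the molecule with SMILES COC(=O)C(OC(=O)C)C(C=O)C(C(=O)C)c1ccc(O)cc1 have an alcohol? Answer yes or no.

no

Taking each segment in turn:
  CH3OOC: CH3O–C(=O)–: carbonyl C bonded to C and to –OCH3 → ester (not ketone + ether).
  CH(OCOCH3): pendant –OC(=O)CH3: an acyloxy group → ester.
  CH(CHO): pendant –CHO: carbonyl C bonded to C and H → aldehyde.
  CH(COCH3): pendant –COCH3: carbonyl C bonded to two carbons → ketone.
  C6H4OH: –OH attached directly to an aromatic ring → phenol (not alcohol); the ring itself is an arene.
In C6H4OH, the –OH is on an aromatic ring carbon; that is a phenol, not an alcohol.
The groups actually present are: aldehyde, arene, ester, ketone, phenol.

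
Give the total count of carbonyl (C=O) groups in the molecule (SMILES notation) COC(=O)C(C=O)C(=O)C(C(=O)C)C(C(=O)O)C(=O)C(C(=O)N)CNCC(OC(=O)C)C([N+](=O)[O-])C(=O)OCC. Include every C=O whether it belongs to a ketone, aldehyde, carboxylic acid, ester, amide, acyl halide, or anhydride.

9

CH3OOC: ester, 1 C=O (running total 1).
CH(CHO): aldehyde, 1 C=O (running total 2).
CO: ketone, 1 C=O (running total 3).
CH(COCH3): ketone, 1 C=O (running total 4).
CH(COOH): carboxylic acid, 1 C=O (running total 5).
CO: ketone, 1 C=O (running total 6).
CH(CONH2): amide, 1 C=O (running total 7).
CH(OCOCH3): ester, 1 C=O (running total 8).
COOCH2CH3: ester, 1 C=O (running total 9).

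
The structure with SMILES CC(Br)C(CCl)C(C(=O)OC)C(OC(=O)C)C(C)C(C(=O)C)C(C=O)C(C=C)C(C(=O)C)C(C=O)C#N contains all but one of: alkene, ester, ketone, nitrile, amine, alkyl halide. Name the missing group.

alkyl halide: present (CH(Br) — halogen on an sp³ carbon → alkyl halide).
alkene: present (CH(CH=CH2) — pendant –CH=CH2: C=C double bond → alkene).
nitrile: present (CN — –C≡N: carbon triple-bonded to nitrogen → nitrile).
ketone: present (CH(COCH3) — pendant –COCH3: carbonyl C bonded to two carbons → ketone).
ester: present (CH(COOCH3) — pendant –COOCH3: carbonyl C bonded to C and –OCH3 → ester).
amine: no segment matches this pattern.

amine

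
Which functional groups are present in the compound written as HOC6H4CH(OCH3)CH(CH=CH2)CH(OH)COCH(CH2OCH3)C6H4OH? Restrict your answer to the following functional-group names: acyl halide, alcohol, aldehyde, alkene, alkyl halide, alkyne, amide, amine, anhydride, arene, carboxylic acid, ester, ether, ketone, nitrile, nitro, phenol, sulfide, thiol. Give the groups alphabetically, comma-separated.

–OH attached directly to an aromatic ring → phenol (not alcohol); the ring itself is an arene.
pendant –OCH3: C–O–C with sp³ C, no adjacent C=O → ether.
pendant –CH=CH2: C=C double bond → alkene.
–OH on an sp³ carbon → alcohol (secondary).
–C(=O)– with carbon on both sides → ketone.
pendant –CH2OCH3: C–O–C linkage → ether.
–OH attached directly to an aromatic ring → phenol (not alcohol); the ring itself is an arene.

alcohol, alkene, arene, ether, ketone, phenol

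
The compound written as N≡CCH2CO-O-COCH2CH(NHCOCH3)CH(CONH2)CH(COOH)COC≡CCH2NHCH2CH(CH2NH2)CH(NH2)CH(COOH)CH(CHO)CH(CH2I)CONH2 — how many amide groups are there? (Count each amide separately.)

3

Taking each segment in turn:
  N≡C: N≡C–: carbon triple-bonded to nitrogen → nitrile.
  CH2CO-O-COCH2: two acyl groups sharing one oxygen, –C(=O)–O–C(=O)– → anhydride.
  CH(NHCOCH3): pendant –NHC(=O)CH3: N bonded to a carbonyl → amide (not amine).
  CH(CONH2): pendant –CONH2: carbonyl C bonded to C and N → amide.
  CH(COOH): pendant –COOH: carbonyl C bonded to C and –OH → carboxylic acid.
  CO: –C(=O)– with carbon on both sides → ketone.
  C≡C: C≡C triple bond → alkyne.
  CH2NHCH2: C–N–C with sp³ carbons and no adjacent C=O → amine (secondary).
  CH(CH2NH2): pendant –CH2NH2: N on sp³ C, no adjacent C=O → amine.
  CH(NH2): –NH2 on an sp³ carbon with no adjacent C=O → amine.
  CH(COOH): pendant –COOH: carbonyl C bonded to C and –OH → carboxylic acid.
  CH(CHO): pendant –CHO: carbonyl C bonded to C and H → aldehyde.
  CH(CH2I): pendant –CH2X: halogen on sp³ carbon → alkyl halide.
  CONH2: –C(=O)NH2: carbonyl C bonded to C and to N → amide (the N is not a separate amine).
Amide appears at: CH(NHCOCH3), CH(CONH2), CONH2 → 3.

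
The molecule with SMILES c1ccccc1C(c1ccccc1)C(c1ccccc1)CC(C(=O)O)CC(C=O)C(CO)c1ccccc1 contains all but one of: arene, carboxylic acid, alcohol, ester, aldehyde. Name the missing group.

ester

alcohol: present (CH(CH2OH) — pendant –CH2OH on an sp³ backbone C → alcohol).
aldehyde: present (CH(CHO) — pendant –CHO: carbonyl C bonded to C and H → aldehyde).
arene: present (C6H5 — C6H5– phenyl ring → arene).
carboxylic acid: present (CH(COOH) — pendant –COOH: carbonyl C bonded to C and –OH → carboxylic acid).
ester: no segment matches this pattern.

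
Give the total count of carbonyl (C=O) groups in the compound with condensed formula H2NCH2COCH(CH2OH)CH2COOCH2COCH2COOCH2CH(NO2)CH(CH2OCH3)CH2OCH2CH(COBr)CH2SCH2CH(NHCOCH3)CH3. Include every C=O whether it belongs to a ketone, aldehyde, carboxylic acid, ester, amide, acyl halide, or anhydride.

6

CO: ketone, 1 C=O (running total 1).
CH2COOCH2: ester, 1 C=O (running total 2).
CO: ketone, 1 C=O (running total 3).
CH2COOCH2: ester, 1 C=O (running total 4).
CH(COBr): acyl halide, 1 C=O (running total 5).
CH(NHCOCH3): amide, 1 C=O (running total 6).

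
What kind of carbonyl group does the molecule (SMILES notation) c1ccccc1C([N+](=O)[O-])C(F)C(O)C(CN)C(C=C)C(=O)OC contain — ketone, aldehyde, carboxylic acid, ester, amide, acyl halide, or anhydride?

The carbonyl is in the COOCH3 segment: –C(=O)OCH3: carbonyl C bonded to C and to –OCH3 → ester (not ketone + ether).

ester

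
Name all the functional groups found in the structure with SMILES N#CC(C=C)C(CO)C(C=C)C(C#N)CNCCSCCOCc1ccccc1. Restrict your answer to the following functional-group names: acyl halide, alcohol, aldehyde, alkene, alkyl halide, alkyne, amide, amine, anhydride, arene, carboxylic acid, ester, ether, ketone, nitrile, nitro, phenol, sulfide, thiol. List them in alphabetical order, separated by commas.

N≡C–: carbon triple-bonded to nitrogen → nitrile.
pendant –CH=CH2: C=C double bond → alkene.
pendant –CH2OH on an sp³ backbone C → alcohol.
pendant –CH=CH2: C=C double bond → alkene.
pendant –C≡N: nitrile.
C–N–C with sp³ carbons and no adjacent C=O → amine (secondary).
C–S–C linkage → sulfide (thioether).
C–O–C with sp³ carbons on both sides and no adjacent C=O → ether.
–C6H5 phenyl ring → arene.

alcohol, alkene, amine, arene, ether, nitrile, sulfide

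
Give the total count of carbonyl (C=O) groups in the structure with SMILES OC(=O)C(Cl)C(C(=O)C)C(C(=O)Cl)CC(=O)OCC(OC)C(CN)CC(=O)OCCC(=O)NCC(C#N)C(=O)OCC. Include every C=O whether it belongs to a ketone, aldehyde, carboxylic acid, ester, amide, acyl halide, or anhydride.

7

HOOC: carboxylic acid, 1 C=O (running total 1).
CH(COCH3): ketone, 1 C=O (running total 2).
CH(COCl): acyl halide, 1 C=O (running total 3).
CH2COOCH2: ester, 1 C=O (running total 4).
CH2COOCH2: ester, 1 C=O (running total 5).
CH2CONHCH2: amide, 1 C=O (running total 6).
COOCH2CH3: ester, 1 C=O (running total 7).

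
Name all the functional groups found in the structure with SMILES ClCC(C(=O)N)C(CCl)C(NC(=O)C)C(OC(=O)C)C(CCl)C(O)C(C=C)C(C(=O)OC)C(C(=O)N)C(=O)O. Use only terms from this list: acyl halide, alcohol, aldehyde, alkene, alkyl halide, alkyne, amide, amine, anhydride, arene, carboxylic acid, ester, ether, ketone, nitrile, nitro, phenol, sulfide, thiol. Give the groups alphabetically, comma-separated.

alcohol, alkene, alkyl halide, amide, carboxylic acid, ester

halogen on an sp³ carbon → alkyl halide.
pendant –CONH2: carbonyl C bonded to C and N → amide.
pendant –CH2X: halogen on sp³ carbon → alkyl halide.
pendant –NHC(=O)CH3: N bonded to a carbonyl → amide (not amine).
pendant –OC(=O)CH3: an acyloxy group → ester.
pendant –CH2X: halogen on sp³ carbon → alkyl halide.
–OH on an sp³ carbon → alcohol (secondary).
pendant –CH=CH2: C=C double bond → alkene.
pendant –COOCH3: carbonyl C bonded to C and –OCH3 → ester.
pendant –CONH2: carbonyl C bonded to C and N → amide.
–COOH: carbonyl C bonded to –OH and C → carboxylic acid (the –OH is not a separate alcohol).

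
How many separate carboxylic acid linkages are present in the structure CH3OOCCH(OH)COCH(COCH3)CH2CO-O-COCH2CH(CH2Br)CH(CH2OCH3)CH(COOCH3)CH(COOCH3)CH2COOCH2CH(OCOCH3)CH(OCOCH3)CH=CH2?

0

Working along the chain:
  CH3OOC: CH3O–C(=O)–: carbonyl C bonded to C and to –OCH3 → ester (not ketone + ether).
  CH(OH): –OH on an sp³ carbon → alcohol (secondary).
  CO: –C(=O)– with carbon on both sides → ketone.
  CH(COCH3): pendant –COCH3: carbonyl C bonded to two carbons → ketone.
  CH2CO-O-COCH2: two acyl groups sharing one oxygen, –C(=O)–O–C(=O)– → anhydride.
  CH(CH2Br): pendant –CH2X: halogen on sp³ carbon → alkyl halide.
  CH(CH2OCH3): pendant –CH2OCH3: C–O–C linkage → ether.
  CH(COOCH3): pendant –COOCH3: carbonyl C bonded to C and –OCH3 → ester.
  CH(COOCH3): pendant –COOCH3: carbonyl C bonded to C and –OCH3 → ester.
  CH2COOCH2: –C(=O)–O–C with C on the carbonyl side → ester.
  CH(OCOCH3): pendant –OC(=O)CH3: an acyloxy group → ester.
  CH(OCOCH3): pendant –OC(=O)CH3: an acyloxy group → ester.
  CH=CH2: C=C double bond → alkene.
No segment is a carboxylic acid: CH3OOC is ester, not carboxylic acid; CH(OH) is alcohol, not carboxylic acid; CH2CO-O-COCH2 is anhydride, not carboxylic acid. → 0.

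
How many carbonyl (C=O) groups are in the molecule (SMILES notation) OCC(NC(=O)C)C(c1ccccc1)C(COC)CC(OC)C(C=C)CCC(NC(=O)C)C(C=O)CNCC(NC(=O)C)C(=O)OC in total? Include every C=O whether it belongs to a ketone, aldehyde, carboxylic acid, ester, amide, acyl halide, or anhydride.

5

CH(NHCOCH3): amide, 1 C=O (running total 1).
CH(NHCOCH3): amide, 1 C=O (running total 2).
CH(CHO): aldehyde, 1 C=O (running total 3).
CH(NHCOCH3): amide, 1 C=O (running total 4).
COOCH3: ester, 1 C=O (running total 5).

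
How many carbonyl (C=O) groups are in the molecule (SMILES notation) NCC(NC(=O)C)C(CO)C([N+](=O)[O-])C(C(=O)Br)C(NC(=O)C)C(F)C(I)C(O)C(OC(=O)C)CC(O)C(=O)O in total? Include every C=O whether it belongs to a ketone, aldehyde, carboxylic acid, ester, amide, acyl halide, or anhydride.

CH(NHCOCH3): amide, 1 C=O (running total 1).
CH(COBr): acyl halide, 1 C=O (running total 2).
CH(NHCOCH3): amide, 1 C=O (running total 3).
CH(OCOCH3): ester, 1 C=O (running total 4).
COOH: carboxylic acid, 1 C=O (running total 5).

5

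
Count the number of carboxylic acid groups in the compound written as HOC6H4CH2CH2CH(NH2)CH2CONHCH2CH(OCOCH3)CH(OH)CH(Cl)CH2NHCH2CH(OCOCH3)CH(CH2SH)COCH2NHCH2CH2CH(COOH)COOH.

–OH attached directly to an aromatic ring → phenol (not alcohol); the ring itself is an arene.
–NH2 on an sp³ carbon with no adjacent C=O → amine.
–C(=O)–N– linkage → amide (the N is not an amine).
pendant –OC(=O)CH3: an acyloxy group → ester.
–OH on an sp³ carbon → alcohol (secondary).
halogen on an sp³ carbon → alkyl halide.
C–N–C with sp³ carbons and no adjacent C=O → amine (secondary).
pendant –OC(=O)CH3: an acyloxy group → ester.
pendant –CH2SH → thiol.
–C(=O)– with carbon on both sides → ketone.
C–N–C with sp³ carbons and no adjacent C=O → amine (secondary).
pendant –COOH: carbonyl C bonded to C and –OH → carboxylic acid.
–COOH: carbonyl C bonded to –OH and C → carboxylic acid (the –OH is not a separate alcohol).
Carboxylic acid appears at: CH(COOH), COOH → 2.

2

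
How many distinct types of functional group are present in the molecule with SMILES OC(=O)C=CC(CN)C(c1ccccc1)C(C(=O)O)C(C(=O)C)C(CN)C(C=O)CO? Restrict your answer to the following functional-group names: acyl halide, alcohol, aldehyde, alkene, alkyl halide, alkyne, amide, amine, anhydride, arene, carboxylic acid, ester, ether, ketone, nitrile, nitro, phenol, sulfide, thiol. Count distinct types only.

–COOH: carbonyl C bonded to –OH and C → carboxylic acid (the –OH is not a separate alcohol).
C=C double bond → alkene.
pendant –CH2NH2: N on sp³ C, no adjacent C=O → amine.
pendant –C6H5: benzene ring → arene.
pendant –COOH: carbonyl C bonded to C and –OH → carboxylic acid.
pendant –COCH3: carbonyl C bonded to two carbons → ketone.
pendant –CH2NH2: N on sp³ C, no adjacent C=O → amine.
pendant –CHO: carbonyl C bonded to C and H → aldehyde.
–OH on an sp³ carbon → alcohol.
Distinct types present: alcohol, aldehyde, alkene, amine, arene, carboxylic acid, ketone.

7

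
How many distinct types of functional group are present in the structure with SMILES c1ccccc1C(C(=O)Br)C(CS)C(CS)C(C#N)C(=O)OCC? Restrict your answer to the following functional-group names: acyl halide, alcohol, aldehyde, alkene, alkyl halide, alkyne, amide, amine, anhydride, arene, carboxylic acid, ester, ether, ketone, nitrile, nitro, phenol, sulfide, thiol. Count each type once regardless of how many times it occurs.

C6H5– phenyl ring → arene.
pendant –C(=O)X: carbonyl C bonded to C and halogen → acyl halide.
pendant –CH2SH → thiol.
pendant –CH2SH → thiol.
pendant –C≡N: nitrile.
–C(=O)OCH2CH3: carbonyl C bonded to C and to –OEt → ester.
Distinct types present: acyl halide, arene, ester, nitrile, thiol.

5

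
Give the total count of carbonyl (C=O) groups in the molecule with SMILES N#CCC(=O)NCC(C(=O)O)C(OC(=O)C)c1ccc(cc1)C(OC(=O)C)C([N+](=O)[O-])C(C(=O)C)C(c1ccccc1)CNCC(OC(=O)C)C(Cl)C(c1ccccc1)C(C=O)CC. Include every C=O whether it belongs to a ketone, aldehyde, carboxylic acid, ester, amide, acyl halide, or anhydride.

7

CH2CONHCH2: amide, 1 C=O (running total 1).
CH(COOH): carboxylic acid, 1 C=O (running total 2).
CH(OCOCH3): ester, 1 C=O (running total 3).
CH(OCOCH3): ester, 1 C=O (running total 4).
CH(COCH3): ketone, 1 C=O (running total 5).
CH(OCOCH3): ester, 1 C=O (running total 6).
CH(CHO): aldehyde, 1 C=O (running total 7).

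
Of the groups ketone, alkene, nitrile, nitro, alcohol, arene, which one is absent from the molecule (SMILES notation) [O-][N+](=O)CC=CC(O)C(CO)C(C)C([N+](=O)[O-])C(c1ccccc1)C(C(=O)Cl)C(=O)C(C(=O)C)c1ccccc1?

nitro: present (O2NCH2 — –NO2 on carbon → nitro group).
alcohol: present (CH(OH) — –OH on an sp³ carbon → alcohol (secondary)).
arene: present (CH(C6H5) — pendant –C6H5: benzene ring → arene).
ketone: present (CO — –C(=O)– with carbon on both sides → ketone).
alkene: present (CH=CH — C=C double bond → alkene).
nitrile: no segment matches this pattern.

nitrile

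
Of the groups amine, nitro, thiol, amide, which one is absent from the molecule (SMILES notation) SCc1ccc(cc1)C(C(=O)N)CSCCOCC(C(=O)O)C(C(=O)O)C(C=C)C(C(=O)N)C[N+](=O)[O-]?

amine

nitro: present (CH2NO2 — –NO2 on carbon → nitro group).
amide: present (CH(CONH2) — pendant –CONH2: carbonyl C bonded to C and N → amide).
thiol: present (HSCH2 — –SH on an sp³ carbon → thiol).
amine: absent. In CH(CONH2), the nitrogen is bonded directly to a carbonyl carbon, making it part of an amide, not a free amine.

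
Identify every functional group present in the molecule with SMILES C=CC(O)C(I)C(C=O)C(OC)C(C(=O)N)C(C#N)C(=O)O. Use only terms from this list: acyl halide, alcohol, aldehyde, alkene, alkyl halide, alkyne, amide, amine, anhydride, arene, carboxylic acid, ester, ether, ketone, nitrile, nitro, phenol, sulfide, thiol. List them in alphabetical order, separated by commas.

C=C double bond → alkene.
–OH on an sp³ carbon → alcohol (secondary).
halogen on an sp³ carbon → alkyl halide.
pendant –CHO: carbonyl C bonded to C and H → aldehyde.
pendant –OCH3: C–O–C with sp³ C, no adjacent C=O → ether.
pendant –CONH2: carbonyl C bonded to C and N → amide.
pendant –C≡N: nitrile.
–COOH: carbonyl C bonded to –OH and C → carboxylic acid (the –OH is not a separate alcohol).

alcohol, aldehyde, alkene, alkyl halide, amide, carboxylic acid, ether, nitrile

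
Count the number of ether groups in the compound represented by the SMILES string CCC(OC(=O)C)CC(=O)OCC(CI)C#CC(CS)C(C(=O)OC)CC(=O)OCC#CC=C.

pendant –OC(=O)CH3: an acyloxy group → ester.
–C(=O)–O–C with C on the carbonyl side → ester.
pendant –CH2X: halogen on sp³ carbon → alkyl halide.
C≡C triple bond → alkyne.
pendant –CH2SH → thiol.
pendant –COOCH3: carbonyl C bonded to C and –OCH3 → ester.
–C(=O)–O–C with C on the carbonyl side → ester.
C≡C triple bond → alkyne.
C=C double bond → alkene.
No segment is a ether: CH(OCOCH3) is ester, not ether; CH2COOCH2 is ester, not ether; CH(COOCH3) is ester, not ether. → 0.

0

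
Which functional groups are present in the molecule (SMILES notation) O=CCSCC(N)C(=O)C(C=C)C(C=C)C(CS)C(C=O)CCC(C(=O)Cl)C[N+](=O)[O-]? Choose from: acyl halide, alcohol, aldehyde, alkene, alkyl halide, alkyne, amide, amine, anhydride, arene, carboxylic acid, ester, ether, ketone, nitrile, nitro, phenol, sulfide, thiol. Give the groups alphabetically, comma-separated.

acyl halide, aldehyde, alkene, amine, ketone, nitro, sulfide, thiol

Working along the chain:
  OHC: terminal –CHO: carbonyl C bonded to H and C → aldehyde.
  CH2SCH2: C–S–C linkage → sulfide (thioether).
  CH(NH2): –NH2 on an sp³ carbon with no adjacent C=O → amine.
  CO: –C(=O)– with carbon on both sides → ketone.
  CH(CH=CH2): pendant –CH=CH2: C=C double bond → alkene.
  CH(CH=CH2): pendant –CH=CH2: C=C double bond → alkene.
  CH(CH2SH): pendant –CH2SH → thiol.
  CH(CHO): pendant –CHO: carbonyl C bonded to C and H → aldehyde.
  CH(COCl): pendant –C(=O)X: carbonyl C bonded to C and halogen → acyl halide.
  CH2NO2: –NO2 on carbon → nitro group.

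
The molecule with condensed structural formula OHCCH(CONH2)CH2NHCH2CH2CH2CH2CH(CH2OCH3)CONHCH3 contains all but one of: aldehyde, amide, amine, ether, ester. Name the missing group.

ether: present (CH(CH2OCH3) — pendant –CH2OCH3: C–O–C linkage → ether).
aldehyde: present (OHC — terminal –CHO: carbonyl C bonded to H and C → aldehyde).
amine: present (CH2NHCH2 — C–N–C with sp³ carbons and no adjacent C=O → amine (secondary)).
amide: present (CH(CONH2) — pendant –CONH2: carbonyl C bonded to C and N → amide).
ester: no segment matches this pattern.

ester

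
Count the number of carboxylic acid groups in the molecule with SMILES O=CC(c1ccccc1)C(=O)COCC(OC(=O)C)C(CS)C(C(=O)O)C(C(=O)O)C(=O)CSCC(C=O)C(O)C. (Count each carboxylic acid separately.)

2

terminal –CHO: carbonyl C bonded to H and C → aldehyde.
pendant –C6H5: benzene ring → arene.
–C(=O)– with carbon on both sides → ketone.
C–O–C with sp³ carbons on both sides and no adjacent C=O → ether.
pendant –OC(=O)CH3: an acyloxy group → ester.
pendant –CH2SH → thiol.
pendant –COOH: carbonyl C bonded to C and –OH → carboxylic acid.
pendant –COOH: carbonyl C bonded to C and –OH → carboxylic acid.
–C(=O)– with carbon on both sides → ketone.
C–S–C linkage → sulfide (thioether).
pendant –CHO: carbonyl C bonded to C and H → aldehyde.
–OH on an sp³ carbon → alcohol (secondary).
Carboxylic acid appears at: CH(COOH), CH(COOH) → 2.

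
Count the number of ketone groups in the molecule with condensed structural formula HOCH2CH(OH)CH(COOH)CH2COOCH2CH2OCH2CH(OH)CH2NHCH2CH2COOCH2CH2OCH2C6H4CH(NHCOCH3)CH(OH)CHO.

HO– on an sp³ carbon → alcohol.
–OH on an sp³ carbon → alcohol (secondary).
pendant –COOH: carbonyl C bonded to C and –OH → carboxylic acid.
–C(=O)–O–C with C on the carbonyl side → ester.
C–O–C with sp³ carbons on both sides and no adjacent C=O → ether.
–OH on an sp³ carbon → alcohol (secondary).
C–N–C with sp³ carbons and no adjacent C=O → amine (secondary).
–C(=O)–O–C with C on the carbonyl side → ester.
C–O–C with sp³ carbons on both sides and no adjacent C=O → ether.
para-disubstituted benzene ring → arene.
pendant –NHC(=O)CH3: N bonded to a carbonyl → amide (not amine).
–OH on an sp³ carbon → alcohol (secondary).
terminal –CHO: carbonyl C bonded to H and C → aldehyde.
No segment is a ketone: CH(COOH) is carboxylic acid, not ketone; CH2COOCH2 is ester, not ketone; CH2COOCH2 is ester, not ketone. → 0.

0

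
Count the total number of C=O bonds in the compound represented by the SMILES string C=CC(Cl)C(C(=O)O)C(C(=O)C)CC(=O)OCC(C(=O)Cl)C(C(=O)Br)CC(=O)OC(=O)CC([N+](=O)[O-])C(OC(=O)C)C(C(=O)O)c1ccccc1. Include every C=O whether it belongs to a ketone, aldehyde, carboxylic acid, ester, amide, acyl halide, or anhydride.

9

CH(COOH): carboxylic acid, 1 C=O (running total 1).
CH(COCH3): ketone, 1 C=O (running total 2).
CH2COOCH2: ester, 1 C=O (running total 3).
CH(COCl): acyl halide, 1 C=O (running total 4).
CH(COBr): acyl halide, 1 C=O (running total 5).
CH2CO-O-COCH2: anhydride, 2 C=O (running total 7).
CH(OCOCH3): ester, 1 C=O (running total 8).
CH(COOH): carboxylic acid, 1 C=O (running total 9).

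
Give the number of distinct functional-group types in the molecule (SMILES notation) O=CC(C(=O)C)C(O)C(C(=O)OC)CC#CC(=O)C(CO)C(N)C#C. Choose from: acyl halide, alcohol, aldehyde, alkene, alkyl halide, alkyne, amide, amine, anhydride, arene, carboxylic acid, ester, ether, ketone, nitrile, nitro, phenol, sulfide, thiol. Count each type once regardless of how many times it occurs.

6

Working along the chain:
  OHC: terminal –CHO: carbonyl C bonded to H and C → aldehyde.
  CH(COCH3): pendant –COCH3: carbonyl C bonded to two carbons → ketone.
  CH(OH): –OH on an sp³ carbon → alcohol (secondary).
  CH(COOCH3): pendant –COOCH3: carbonyl C bonded to C and –OCH3 → ester.
  C≡C: C≡C triple bond → alkyne.
  CO: –C(=O)– with carbon on both sides → ketone.
  CH(CH2OH): pendant –CH2OH on an sp³ backbone C → alcohol.
  CH(NH2): –NH2 on an sp³ carbon with no adjacent C=O → amine.
  C≡CH: C≡C triple bond → alkyne.
Distinct types present: alcohol, aldehyde, alkyne, amine, ester, ketone.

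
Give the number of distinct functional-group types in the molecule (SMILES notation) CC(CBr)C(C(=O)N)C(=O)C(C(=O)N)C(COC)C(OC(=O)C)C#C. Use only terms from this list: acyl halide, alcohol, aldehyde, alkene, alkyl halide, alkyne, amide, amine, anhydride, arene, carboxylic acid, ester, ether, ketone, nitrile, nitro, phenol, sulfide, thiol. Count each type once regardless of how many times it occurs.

pendant –CH2X: halogen on sp³ carbon → alkyl halide.
pendant –CONH2: carbonyl C bonded to C and N → amide.
–C(=O)– with carbon on both sides → ketone.
pendant –CONH2: carbonyl C bonded to C and N → amide.
pendant –CH2OCH3: C–O–C linkage → ether.
pendant –OC(=O)CH3: an acyloxy group → ester.
C≡C triple bond → alkyne.
Distinct types present: alkyl halide, alkyne, amide, ester, ether, ketone.

6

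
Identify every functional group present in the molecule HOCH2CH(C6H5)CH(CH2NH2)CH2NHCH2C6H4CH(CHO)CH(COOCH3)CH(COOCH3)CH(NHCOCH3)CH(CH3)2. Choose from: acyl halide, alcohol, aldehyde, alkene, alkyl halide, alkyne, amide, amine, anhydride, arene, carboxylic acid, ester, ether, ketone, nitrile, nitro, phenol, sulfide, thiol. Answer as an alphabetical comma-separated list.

HO– on an sp³ carbon → alcohol.
pendant –C6H5: benzene ring → arene.
pendant –CH2NH2: N on sp³ C, no adjacent C=O → amine.
C–N–C with sp³ carbons and no adjacent C=O → amine (secondary).
para-disubstituted benzene ring → arene.
pendant –CHO: carbonyl C bonded to C and H → aldehyde.
pendant –COOCH3: carbonyl C bonded to C and –OCH3 → ester.
pendant –COOCH3: carbonyl C bonded to C and –OCH3 → ester.
pendant –NHC(=O)CH3: N bonded to a carbonyl → amide (not amine).

alcohol, aldehyde, amide, amine, arene, ester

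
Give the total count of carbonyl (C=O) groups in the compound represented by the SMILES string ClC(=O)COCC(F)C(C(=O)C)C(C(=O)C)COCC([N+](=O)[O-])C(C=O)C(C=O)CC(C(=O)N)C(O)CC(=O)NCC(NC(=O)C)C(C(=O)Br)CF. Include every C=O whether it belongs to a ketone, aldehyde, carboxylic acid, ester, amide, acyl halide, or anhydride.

ClCO: acyl halide, 1 C=O (running total 1).
CH(COCH3): ketone, 1 C=O (running total 2).
CH(COCH3): ketone, 1 C=O (running total 3).
CH(CHO): aldehyde, 1 C=O (running total 4).
CH(CHO): aldehyde, 1 C=O (running total 5).
CH(CONH2): amide, 1 C=O (running total 6).
CH2CONHCH2: amide, 1 C=O (running total 7).
CH(NHCOCH3): amide, 1 C=O (running total 8).
CH(COBr): acyl halide, 1 C=O (running total 9).

9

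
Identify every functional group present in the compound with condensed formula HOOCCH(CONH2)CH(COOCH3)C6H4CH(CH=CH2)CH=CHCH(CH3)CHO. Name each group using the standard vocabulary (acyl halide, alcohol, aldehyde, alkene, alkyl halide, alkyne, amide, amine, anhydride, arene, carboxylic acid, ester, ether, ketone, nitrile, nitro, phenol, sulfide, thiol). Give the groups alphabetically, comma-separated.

aldehyde, alkene, amide, arene, carboxylic acid, ester

–COOH: carbonyl C bonded to –OH and C → carboxylic acid (the –OH is not a separate alcohol).
pendant –CONH2: carbonyl C bonded to C and N → amide.
pendant –COOCH3: carbonyl C bonded to C and –OCH3 → ester.
para-disubstituted benzene ring → arene.
pendant –CH=CH2: C=C double bond → alkene.
C=C double bond → alkene.
terminal –CHO: carbonyl C bonded to H and C → aldehyde.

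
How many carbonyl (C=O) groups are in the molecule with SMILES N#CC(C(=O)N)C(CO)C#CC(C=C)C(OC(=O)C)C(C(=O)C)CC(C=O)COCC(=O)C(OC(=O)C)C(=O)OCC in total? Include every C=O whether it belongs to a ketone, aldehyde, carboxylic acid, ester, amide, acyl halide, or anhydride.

CH(CONH2): amide, 1 C=O (running total 1).
CH(OCOCH3): ester, 1 C=O (running total 2).
CH(COCH3): ketone, 1 C=O (running total 3).
CH(CHO): aldehyde, 1 C=O (running total 4).
CO: ketone, 1 C=O (running total 5).
CH(OCOCH3): ester, 1 C=O (running total 6).
COOCH2CH3: ester, 1 C=O (running total 7).

7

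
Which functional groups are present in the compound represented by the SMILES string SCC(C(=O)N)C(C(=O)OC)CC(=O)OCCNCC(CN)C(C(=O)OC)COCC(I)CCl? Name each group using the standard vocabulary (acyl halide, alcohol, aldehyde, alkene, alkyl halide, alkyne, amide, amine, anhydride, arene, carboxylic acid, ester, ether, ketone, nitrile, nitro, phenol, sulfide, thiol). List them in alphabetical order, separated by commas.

–SH on an sp³ carbon → thiol.
pendant –CONH2: carbonyl C bonded to C and N → amide.
pendant –COOCH3: carbonyl C bonded to C and –OCH3 → ester.
–C(=O)–O–C with C on the carbonyl side → ester.
C–N–C with sp³ carbons and no adjacent C=O → amine (secondary).
pendant –CH2NH2: N on sp³ C, no adjacent C=O → amine.
pendant –COOCH3: carbonyl C bonded to C and –OCH3 → ester.
C–O–C with sp³ carbons on both sides and no adjacent C=O → ether.
halogen on an sp³ carbon → alkyl halide.
halogen on an sp³ carbon → alkyl halide.

alkyl halide, amide, amine, ester, ether, thiol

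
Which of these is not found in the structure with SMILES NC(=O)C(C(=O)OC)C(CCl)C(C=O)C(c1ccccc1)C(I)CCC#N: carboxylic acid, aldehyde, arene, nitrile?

carboxylic acid

nitrile: present (CN — –C≡N: carbon triple-bonded to nitrogen → nitrile).
arene: present (CH(C6H5) — pendant –C6H5: benzene ring → arene).
aldehyde: present (CH(CHO) — pendant –CHO: carbonyl C bonded to C and H → aldehyde).
carboxylic acid: absent. In CH(COOCH3), the acyl oxygen is bonded to carbon (–O–C), not to H, so this is an ester. In H2NCO, the carbonyl is bonded to nitrogen, not to –OH; that is an amide.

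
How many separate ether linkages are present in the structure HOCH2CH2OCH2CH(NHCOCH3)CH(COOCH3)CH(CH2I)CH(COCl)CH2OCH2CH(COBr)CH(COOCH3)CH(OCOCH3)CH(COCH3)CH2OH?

HO– on an sp³ carbon → alcohol.
C–O–C with sp³ carbons on both sides and no adjacent C=O → ether.
pendant –NHC(=O)CH3: N bonded to a carbonyl → amide (not amine).
pendant –COOCH3: carbonyl C bonded to C and –OCH3 → ester.
pendant –CH2X: halogen on sp³ carbon → alkyl halide.
pendant –C(=O)X: carbonyl C bonded to C and halogen → acyl halide.
C–O–C with sp³ carbons on both sides and no adjacent C=O → ether.
pendant –C(=O)X: carbonyl C bonded to C and halogen → acyl halide.
pendant –COOCH3: carbonyl C bonded to C and –OCH3 → ester.
pendant –OC(=O)CH3: an acyloxy group → ester.
pendant –COCH3: carbonyl C bonded to two carbons → ketone.
–OH on an sp³ carbon → alcohol.
Ether appears at: CH2OCH2, CH2OCH2 → 2.

2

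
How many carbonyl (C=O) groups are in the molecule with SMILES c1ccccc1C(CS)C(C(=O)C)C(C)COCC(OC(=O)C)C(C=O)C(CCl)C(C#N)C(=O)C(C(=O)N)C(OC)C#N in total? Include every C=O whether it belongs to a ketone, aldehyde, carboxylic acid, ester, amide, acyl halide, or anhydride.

CH(COCH3): ketone, 1 C=O (running total 1).
CH(OCOCH3): ester, 1 C=O (running total 2).
CH(CHO): aldehyde, 1 C=O (running total 3).
CO: ketone, 1 C=O (running total 4).
CH(CONH2): amide, 1 C=O (running total 5).

5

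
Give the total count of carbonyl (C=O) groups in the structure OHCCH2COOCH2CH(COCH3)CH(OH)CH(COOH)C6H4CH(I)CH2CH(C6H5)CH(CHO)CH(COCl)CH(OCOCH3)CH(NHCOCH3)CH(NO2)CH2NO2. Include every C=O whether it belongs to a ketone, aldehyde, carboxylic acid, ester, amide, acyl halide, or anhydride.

8

OHC: aldehyde, 1 C=O (running total 1).
CH2COOCH2: ester, 1 C=O (running total 2).
CH(COCH3): ketone, 1 C=O (running total 3).
CH(COOH): carboxylic acid, 1 C=O (running total 4).
CH(CHO): aldehyde, 1 C=O (running total 5).
CH(COCl): acyl halide, 1 C=O (running total 6).
CH(OCOCH3): ester, 1 C=O (running total 7).
CH(NHCOCH3): amide, 1 C=O (running total 8).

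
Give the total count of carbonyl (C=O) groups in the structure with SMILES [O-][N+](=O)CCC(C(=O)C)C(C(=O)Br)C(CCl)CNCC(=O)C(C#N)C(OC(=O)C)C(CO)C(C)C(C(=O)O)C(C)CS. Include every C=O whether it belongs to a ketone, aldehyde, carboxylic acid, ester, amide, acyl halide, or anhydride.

CH(COCH3): ketone, 1 C=O (running total 1).
CH(COBr): acyl halide, 1 C=O (running total 2).
CO: ketone, 1 C=O (running total 3).
CH(OCOCH3): ester, 1 C=O (running total 4).
CH(COOH): carboxylic acid, 1 C=O (running total 5).

5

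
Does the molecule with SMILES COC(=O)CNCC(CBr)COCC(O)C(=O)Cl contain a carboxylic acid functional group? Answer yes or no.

CH3O–C(=O)–: carbonyl C bonded to C and to –OCH3 → ester (not ketone + ether).
C–N–C with sp³ carbons and no adjacent C=O → amine (secondary).
pendant –CH2X: halogen on sp³ carbon → alkyl halide.
C–O–C with sp³ carbons on both sides and no adjacent C=O → ether.
–OH on an sp³ carbon → alcohol (secondary).
–C(=O)Cl: carbonyl C bonded to C and to a halogen → acyl halide (not alkyl halide).
In CH3OOC, the acyl oxygen is bonded to carbon (–O–C), not to H, so this is an ester.
The groups actually present are: acyl halide, alcohol, alkyl halide, amine, ester, ether.

no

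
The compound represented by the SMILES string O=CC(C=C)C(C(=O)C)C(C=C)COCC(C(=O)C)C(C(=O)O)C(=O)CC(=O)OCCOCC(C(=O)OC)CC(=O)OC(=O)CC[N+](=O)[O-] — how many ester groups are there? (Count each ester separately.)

2

terminal –CHO: carbonyl C bonded to H and C → aldehyde.
pendant –CH=CH2: C=C double bond → alkene.
pendant –COCH3: carbonyl C bonded to two carbons → ketone.
pendant –CH=CH2: C=C double bond → alkene.
C–O–C with sp³ carbons on both sides and no adjacent C=O → ether.
pendant –COCH3: carbonyl C bonded to two carbons → ketone.
pendant –COOH: carbonyl C bonded to C and –OH → carboxylic acid.
–C(=O)– with carbon on both sides → ketone.
–C(=O)–O–C with C on the carbonyl side → ester.
C–O–C with sp³ carbons on both sides and no adjacent C=O → ether.
pendant –COOCH3: carbonyl C bonded to C and –OCH3 → ester.
two acyl groups sharing one oxygen, –C(=O)–O–C(=O)– → anhydride.
–NO2 on carbon → nitro group.
Ester appears at: CH2COOCH2, CH(COOCH3) → 2.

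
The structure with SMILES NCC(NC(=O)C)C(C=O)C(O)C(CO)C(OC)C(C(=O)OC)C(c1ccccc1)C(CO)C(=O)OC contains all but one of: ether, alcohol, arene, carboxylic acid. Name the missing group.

arene: present (CH(C6H5) — pendant –C6H5: benzene ring → arene).
ether: present (CH(OCH3) — pendant –OCH3: C–O–C with sp³ C, no adjacent C=O → ether).
alcohol: present (CH(OH) — –OH on an sp³ carbon → alcohol (secondary)).
carboxylic acid: absent. In each of CH(COOCH3) and COOCH3, the acyl oxygen is bonded to carbon (–O–C), not to H, so this is an ester. In CH(NHCOCH3), the carbonyl is bonded to nitrogen, not to –OH; that is an amide.

carboxylic acid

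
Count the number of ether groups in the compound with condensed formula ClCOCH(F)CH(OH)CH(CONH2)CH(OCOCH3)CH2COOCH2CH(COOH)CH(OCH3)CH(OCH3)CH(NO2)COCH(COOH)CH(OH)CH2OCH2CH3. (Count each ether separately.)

3

Taking each segment in turn:
  ClCO: –C(=O)Cl: carbonyl C bonded to C and to a halogen → acyl halide (not alkyl halide).
  CH(F): halogen on an sp³ carbon → alkyl halide.
  CH(OH): –OH on an sp³ carbon → alcohol (secondary).
  CH(CONH2): pendant –CONH2: carbonyl C bonded to C and N → amide.
  CH(OCOCH3): pendant –OC(=O)CH3: an acyloxy group → ester.
  CH2COOCH2: –C(=O)–O–C with C on the carbonyl side → ester.
  CH(COOH): pendant –COOH: carbonyl C bonded to C and –OH → carboxylic acid.
  CH(OCH3): pendant –OCH3: C–O–C with sp³ C, no adjacent C=O → ether.
  CH(OCH3): pendant –OCH3: C–O–C with sp³ C, no adjacent C=O → ether.
  CH(NO2): –NO2 on an sp³ carbon → nitro (the N=O is not a carbonyl).
  CO: –C(=O)– with carbon on both sides → ketone.
  CH(COOH): pendant –COOH: carbonyl C bonded to C and –OH → carboxylic acid.
  CH(OH): –OH on an sp³ carbon → alcohol (secondary).
  CH2OCH2: C–O–C with sp³ carbons on both sides and no adjacent C=O → ether.
Ether appears at: CH(OCH3), CH(OCH3), CH2OCH2 → 3.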